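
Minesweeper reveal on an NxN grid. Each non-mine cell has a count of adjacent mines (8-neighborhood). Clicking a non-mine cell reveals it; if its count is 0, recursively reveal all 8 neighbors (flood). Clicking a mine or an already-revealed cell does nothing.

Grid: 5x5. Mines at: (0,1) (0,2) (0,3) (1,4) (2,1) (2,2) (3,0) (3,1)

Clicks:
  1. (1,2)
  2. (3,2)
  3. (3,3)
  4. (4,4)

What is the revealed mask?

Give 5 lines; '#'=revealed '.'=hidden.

Click 1 (1,2) count=5: revealed 1 new [(1,2)] -> total=1
Click 2 (3,2) count=3: revealed 1 new [(3,2)] -> total=2
Click 3 (3,3) count=1: revealed 1 new [(3,3)] -> total=3
Click 4 (4,4) count=0: revealed 6 new [(2,3) (2,4) (3,4) (4,2) (4,3) (4,4)] -> total=9

Answer: .....
..#..
...##
..###
..###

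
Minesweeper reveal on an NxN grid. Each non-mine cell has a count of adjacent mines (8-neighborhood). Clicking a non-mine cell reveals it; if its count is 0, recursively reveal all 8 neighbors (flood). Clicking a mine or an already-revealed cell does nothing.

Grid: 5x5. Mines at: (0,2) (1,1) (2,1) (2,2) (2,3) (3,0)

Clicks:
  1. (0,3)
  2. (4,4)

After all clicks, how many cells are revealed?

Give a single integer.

Answer: 9

Derivation:
Click 1 (0,3) count=1: revealed 1 new [(0,3)] -> total=1
Click 2 (4,4) count=0: revealed 8 new [(3,1) (3,2) (3,3) (3,4) (4,1) (4,2) (4,3) (4,4)] -> total=9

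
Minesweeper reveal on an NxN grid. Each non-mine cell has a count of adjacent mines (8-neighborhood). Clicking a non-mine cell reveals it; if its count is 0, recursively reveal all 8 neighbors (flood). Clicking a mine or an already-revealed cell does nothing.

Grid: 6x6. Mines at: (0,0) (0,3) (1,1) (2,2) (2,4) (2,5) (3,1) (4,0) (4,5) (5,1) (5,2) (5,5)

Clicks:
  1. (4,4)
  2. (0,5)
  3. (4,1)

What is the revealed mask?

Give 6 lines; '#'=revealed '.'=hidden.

Click 1 (4,4) count=2: revealed 1 new [(4,4)] -> total=1
Click 2 (0,5) count=0: revealed 4 new [(0,4) (0,5) (1,4) (1,5)] -> total=5
Click 3 (4,1) count=4: revealed 1 new [(4,1)] -> total=6

Answer: ....##
....##
......
......
.#..#.
......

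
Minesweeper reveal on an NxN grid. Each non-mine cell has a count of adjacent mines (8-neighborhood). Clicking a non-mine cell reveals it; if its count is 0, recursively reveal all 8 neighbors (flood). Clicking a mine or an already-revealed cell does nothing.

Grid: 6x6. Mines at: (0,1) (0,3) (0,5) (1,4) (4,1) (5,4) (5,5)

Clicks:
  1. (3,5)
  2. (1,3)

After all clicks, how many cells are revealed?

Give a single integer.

Answer: 20

Derivation:
Click 1 (3,5) count=0: revealed 20 new [(1,0) (1,1) (1,2) (1,3) (2,0) (2,1) (2,2) (2,3) (2,4) (2,5) (3,0) (3,1) (3,2) (3,3) (3,4) (3,5) (4,2) (4,3) (4,4) (4,5)] -> total=20
Click 2 (1,3) count=2: revealed 0 new [(none)] -> total=20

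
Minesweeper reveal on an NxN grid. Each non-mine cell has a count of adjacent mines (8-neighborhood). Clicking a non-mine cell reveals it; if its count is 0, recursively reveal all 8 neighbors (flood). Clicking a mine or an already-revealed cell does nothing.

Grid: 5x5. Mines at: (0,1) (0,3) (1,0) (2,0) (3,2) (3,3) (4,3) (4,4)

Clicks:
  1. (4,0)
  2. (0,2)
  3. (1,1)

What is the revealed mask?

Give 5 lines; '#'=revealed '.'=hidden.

Click 1 (4,0) count=0: revealed 4 new [(3,0) (3,1) (4,0) (4,1)] -> total=4
Click 2 (0,2) count=2: revealed 1 new [(0,2)] -> total=5
Click 3 (1,1) count=3: revealed 1 new [(1,1)] -> total=6

Answer: ..#..
.#...
.....
##...
##...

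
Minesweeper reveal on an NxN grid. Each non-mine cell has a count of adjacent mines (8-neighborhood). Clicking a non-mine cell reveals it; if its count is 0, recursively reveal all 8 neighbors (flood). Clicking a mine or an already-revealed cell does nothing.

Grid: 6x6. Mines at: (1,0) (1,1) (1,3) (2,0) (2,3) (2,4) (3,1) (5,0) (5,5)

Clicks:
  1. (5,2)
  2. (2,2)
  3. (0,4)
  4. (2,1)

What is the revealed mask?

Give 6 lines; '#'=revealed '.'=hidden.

Answer: ....#.
......
.##...
..###.
.####.
.####.

Derivation:
Click 1 (5,2) count=0: revealed 11 new [(3,2) (3,3) (3,4) (4,1) (4,2) (4,3) (4,4) (5,1) (5,2) (5,3) (5,4)] -> total=11
Click 2 (2,2) count=4: revealed 1 new [(2,2)] -> total=12
Click 3 (0,4) count=1: revealed 1 new [(0,4)] -> total=13
Click 4 (2,1) count=4: revealed 1 new [(2,1)] -> total=14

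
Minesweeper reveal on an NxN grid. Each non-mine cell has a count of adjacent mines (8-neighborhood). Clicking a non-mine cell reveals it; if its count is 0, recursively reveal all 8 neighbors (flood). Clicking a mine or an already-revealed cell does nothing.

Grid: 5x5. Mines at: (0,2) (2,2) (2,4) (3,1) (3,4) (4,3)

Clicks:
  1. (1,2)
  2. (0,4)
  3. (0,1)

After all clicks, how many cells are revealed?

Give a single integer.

Answer: 6

Derivation:
Click 1 (1,2) count=2: revealed 1 new [(1,2)] -> total=1
Click 2 (0,4) count=0: revealed 4 new [(0,3) (0,4) (1,3) (1,4)] -> total=5
Click 3 (0,1) count=1: revealed 1 new [(0,1)] -> total=6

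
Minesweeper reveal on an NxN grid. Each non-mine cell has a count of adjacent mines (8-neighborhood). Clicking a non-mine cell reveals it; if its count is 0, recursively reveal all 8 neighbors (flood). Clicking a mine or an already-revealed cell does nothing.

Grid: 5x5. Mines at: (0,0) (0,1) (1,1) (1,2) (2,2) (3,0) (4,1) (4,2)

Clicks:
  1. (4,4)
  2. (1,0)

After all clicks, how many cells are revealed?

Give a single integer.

Answer: 11

Derivation:
Click 1 (4,4) count=0: revealed 10 new [(0,3) (0,4) (1,3) (1,4) (2,3) (2,4) (3,3) (3,4) (4,3) (4,4)] -> total=10
Click 2 (1,0) count=3: revealed 1 new [(1,0)] -> total=11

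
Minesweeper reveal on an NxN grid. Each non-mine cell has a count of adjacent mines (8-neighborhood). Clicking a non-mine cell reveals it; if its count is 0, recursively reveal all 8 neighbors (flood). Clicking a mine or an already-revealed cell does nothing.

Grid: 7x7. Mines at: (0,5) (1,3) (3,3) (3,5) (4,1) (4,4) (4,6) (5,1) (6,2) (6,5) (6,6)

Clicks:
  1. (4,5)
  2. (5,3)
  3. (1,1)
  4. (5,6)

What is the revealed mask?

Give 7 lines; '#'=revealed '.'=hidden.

Answer: ###....
###....
###....
###....
.....#.
...#..#
.......

Derivation:
Click 1 (4,5) count=3: revealed 1 new [(4,5)] -> total=1
Click 2 (5,3) count=2: revealed 1 new [(5,3)] -> total=2
Click 3 (1,1) count=0: revealed 12 new [(0,0) (0,1) (0,2) (1,0) (1,1) (1,2) (2,0) (2,1) (2,2) (3,0) (3,1) (3,2)] -> total=14
Click 4 (5,6) count=3: revealed 1 new [(5,6)] -> total=15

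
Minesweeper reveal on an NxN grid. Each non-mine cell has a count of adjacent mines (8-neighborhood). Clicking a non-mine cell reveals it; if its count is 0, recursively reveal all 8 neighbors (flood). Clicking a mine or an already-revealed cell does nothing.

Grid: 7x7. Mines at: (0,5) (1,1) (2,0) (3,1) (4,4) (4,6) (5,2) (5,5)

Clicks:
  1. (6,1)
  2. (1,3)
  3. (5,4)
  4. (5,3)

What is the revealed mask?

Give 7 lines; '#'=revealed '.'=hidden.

Answer: ..###..
..#####
..#####
..#####
.......
...##..
.#.....

Derivation:
Click 1 (6,1) count=1: revealed 1 new [(6,1)] -> total=1
Click 2 (1,3) count=0: revealed 18 new [(0,2) (0,3) (0,4) (1,2) (1,3) (1,4) (1,5) (1,6) (2,2) (2,3) (2,4) (2,5) (2,6) (3,2) (3,3) (3,4) (3,5) (3,6)] -> total=19
Click 3 (5,4) count=2: revealed 1 new [(5,4)] -> total=20
Click 4 (5,3) count=2: revealed 1 new [(5,3)] -> total=21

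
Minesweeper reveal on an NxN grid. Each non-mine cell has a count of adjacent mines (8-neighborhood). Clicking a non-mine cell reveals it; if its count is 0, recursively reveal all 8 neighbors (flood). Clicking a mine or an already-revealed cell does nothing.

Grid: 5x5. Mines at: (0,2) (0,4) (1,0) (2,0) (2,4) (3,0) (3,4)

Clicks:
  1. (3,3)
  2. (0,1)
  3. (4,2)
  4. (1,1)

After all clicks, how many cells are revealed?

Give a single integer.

Answer: 13

Derivation:
Click 1 (3,3) count=2: revealed 1 new [(3,3)] -> total=1
Click 2 (0,1) count=2: revealed 1 new [(0,1)] -> total=2
Click 3 (4,2) count=0: revealed 11 new [(1,1) (1,2) (1,3) (2,1) (2,2) (2,3) (3,1) (3,2) (4,1) (4,2) (4,3)] -> total=13
Click 4 (1,1) count=3: revealed 0 new [(none)] -> total=13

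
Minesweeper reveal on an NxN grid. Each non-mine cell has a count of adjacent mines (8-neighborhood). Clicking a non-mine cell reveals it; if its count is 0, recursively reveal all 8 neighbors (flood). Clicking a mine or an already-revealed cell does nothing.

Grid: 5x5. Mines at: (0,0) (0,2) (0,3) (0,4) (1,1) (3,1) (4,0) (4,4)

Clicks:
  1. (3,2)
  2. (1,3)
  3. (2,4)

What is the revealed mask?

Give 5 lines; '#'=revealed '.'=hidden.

Answer: .....
..###
..###
..###
.....

Derivation:
Click 1 (3,2) count=1: revealed 1 new [(3,2)] -> total=1
Click 2 (1,3) count=3: revealed 1 new [(1,3)] -> total=2
Click 3 (2,4) count=0: revealed 7 new [(1,2) (1,4) (2,2) (2,3) (2,4) (3,3) (3,4)] -> total=9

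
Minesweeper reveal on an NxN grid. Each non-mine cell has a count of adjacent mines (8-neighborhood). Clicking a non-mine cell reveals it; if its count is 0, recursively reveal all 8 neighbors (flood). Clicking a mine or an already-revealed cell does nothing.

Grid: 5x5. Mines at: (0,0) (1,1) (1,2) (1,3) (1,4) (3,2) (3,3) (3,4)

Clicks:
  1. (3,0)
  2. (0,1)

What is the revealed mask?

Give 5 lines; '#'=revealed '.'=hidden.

Click 1 (3,0) count=0: revealed 6 new [(2,0) (2,1) (3,0) (3,1) (4,0) (4,1)] -> total=6
Click 2 (0,1) count=3: revealed 1 new [(0,1)] -> total=7

Answer: .#...
.....
##...
##...
##...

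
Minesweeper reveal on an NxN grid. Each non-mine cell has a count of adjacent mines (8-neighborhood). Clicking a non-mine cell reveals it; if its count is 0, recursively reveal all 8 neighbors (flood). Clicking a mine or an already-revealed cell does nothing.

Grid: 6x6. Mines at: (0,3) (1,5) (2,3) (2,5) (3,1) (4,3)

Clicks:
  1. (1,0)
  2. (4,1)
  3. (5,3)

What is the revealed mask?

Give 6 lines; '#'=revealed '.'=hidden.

Click 1 (1,0) count=0: revealed 9 new [(0,0) (0,1) (0,2) (1,0) (1,1) (1,2) (2,0) (2,1) (2,2)] -> total=9
Click 2 (4,1) count=1: revealed 1 new [(4,1)] -> total=10
Click 3 (5,3) count=1: revealed 1 new [(5,3)] -> total=11

Answer: ###...
###...
###...
......
.#....
...#..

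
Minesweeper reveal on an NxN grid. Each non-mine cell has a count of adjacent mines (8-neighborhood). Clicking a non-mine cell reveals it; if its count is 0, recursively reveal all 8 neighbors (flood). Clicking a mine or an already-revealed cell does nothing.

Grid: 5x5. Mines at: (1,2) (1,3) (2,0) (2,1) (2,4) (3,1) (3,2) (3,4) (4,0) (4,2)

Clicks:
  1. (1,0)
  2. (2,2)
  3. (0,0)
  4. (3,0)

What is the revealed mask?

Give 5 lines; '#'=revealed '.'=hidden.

Answer: ##...
##...
..#..
#....
.....

Derivation:
Click 1 (1,0) count=2: revealed 1 new [(1,0)] -> total=1
Click 2 (2,2) count=5: revealed 1 new [(2,2)] -> total=2
Click 3 (0,0) count=0: revealed 3 new [(0,0) (0,1) (1,1)] -> total=5
Click 4 (3,0) count=4: revealed 1 new [(3,0)] -> total=6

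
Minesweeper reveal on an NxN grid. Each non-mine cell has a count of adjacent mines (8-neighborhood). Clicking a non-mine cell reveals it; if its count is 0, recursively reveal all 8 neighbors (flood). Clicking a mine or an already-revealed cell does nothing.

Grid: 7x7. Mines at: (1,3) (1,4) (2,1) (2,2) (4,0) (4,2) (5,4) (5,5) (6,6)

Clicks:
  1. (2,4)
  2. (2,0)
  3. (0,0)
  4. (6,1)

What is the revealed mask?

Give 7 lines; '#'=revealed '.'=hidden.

Click 1 (2,4) count=2: revealed 1 new [(2,4)] -> total=1
Click 2 (2,0) count=1: revealed 1 new [(2,0)] -> total=2
Click 3 (0,0) count=0: revealed 6 new [(0,0) (0,1) (0,2) (1,0) (1,1) (1,2)] -> total=8
Click 4 (6,1) count=0: revealed 8 new [(5,0) (5,1) (5,2) (5,3) (6,0) (6,1) (6,2) (6,3)] -> total=16

Answer: ###....
###....
#...#..
.......
.......
####...
####...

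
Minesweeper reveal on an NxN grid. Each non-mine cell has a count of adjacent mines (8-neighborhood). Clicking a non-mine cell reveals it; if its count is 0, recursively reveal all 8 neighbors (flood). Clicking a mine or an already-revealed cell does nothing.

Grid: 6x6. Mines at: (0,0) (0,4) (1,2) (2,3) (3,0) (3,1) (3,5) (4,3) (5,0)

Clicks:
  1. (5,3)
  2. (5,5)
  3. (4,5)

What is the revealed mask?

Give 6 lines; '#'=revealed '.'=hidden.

Answer: ......
......
......
......
....##
...###

Derivation:
Click 1 (5,3) count=1: revealed 1 new [(5,3)] -> total=1
Click 2 (5,5) count=0: revealed 4 new [(4,4) (4,5) (5,4) (5,5)] -> total=5
Click 3 (4,5) count=1: revealed 0 new [(none)] -> total=5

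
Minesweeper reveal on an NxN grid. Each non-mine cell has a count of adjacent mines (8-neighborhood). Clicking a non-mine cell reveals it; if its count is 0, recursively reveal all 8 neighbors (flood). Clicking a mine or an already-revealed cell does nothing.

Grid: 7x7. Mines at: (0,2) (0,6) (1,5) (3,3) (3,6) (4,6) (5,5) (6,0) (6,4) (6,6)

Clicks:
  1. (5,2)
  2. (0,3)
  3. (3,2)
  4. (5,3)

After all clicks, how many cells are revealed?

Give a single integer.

Click 1 (5,2) count=0: revealed 22 new [(0,0) (0,1) (1,0) (1,1) (1,2) (2,0) (2,1) (2,2) (3,0) (3,1) (3,2) (4,0) (4,1) (4,2) (4,3) (5,0) (5,1) (5,2) (5,3) (6,1) (6,2) (6,3)] -> total=22
Click 2 (0,3) count=1: revealed 1 new [(0,3)] -> total=23
Click 3 (3,2) count=1: revealed 0 new [(none)] -> total=23
Click 4 (5,3) count=1: revealed 0 new [(none)] -> total=23

Answer: 23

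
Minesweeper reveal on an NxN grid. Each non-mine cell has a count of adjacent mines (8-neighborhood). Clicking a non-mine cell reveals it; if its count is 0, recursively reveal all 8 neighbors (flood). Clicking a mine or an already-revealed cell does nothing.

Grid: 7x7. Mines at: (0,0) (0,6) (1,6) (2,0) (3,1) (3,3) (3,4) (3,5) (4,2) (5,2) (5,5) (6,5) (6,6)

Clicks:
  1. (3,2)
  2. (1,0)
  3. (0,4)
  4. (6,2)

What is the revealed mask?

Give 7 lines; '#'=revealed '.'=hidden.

Click 1 (3,2) count=3: revealed 1 new [(3,2)] -> total=1
Click 2 (1,0) count=2: revealed 1 new [(1,0)] -> total=2
Click 3 (0,4) count=0: revealed 15 new [(0,1) (0,2) (0,3) (0,4) (0,5) (1,1) (1,2) (1,3) (1,4) (1,5) (2,1) (2,2) (2,3) (2,4) (2,5)] -> total=17
Click 4 (6,2) count=1: revealed 1 new [(6,2)] -> total=18

Answer: .#####.
######.
.#####.
..#....
.......
.......
..#....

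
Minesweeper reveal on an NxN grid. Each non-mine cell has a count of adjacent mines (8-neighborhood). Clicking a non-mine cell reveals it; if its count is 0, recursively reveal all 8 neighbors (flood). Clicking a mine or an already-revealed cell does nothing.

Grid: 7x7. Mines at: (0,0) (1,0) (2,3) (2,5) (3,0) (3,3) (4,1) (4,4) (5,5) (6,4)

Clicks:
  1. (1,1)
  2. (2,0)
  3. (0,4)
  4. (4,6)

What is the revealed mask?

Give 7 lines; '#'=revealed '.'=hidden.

Click 1 (1,1) count=2: revealed 1 new [(1,1)] -> total=1
Click 2 (2,0) count=2: revealed 1 new [(2,0)] -> total=2
Click 3 (0,4) count=0: revealed 11 new [(0,1) (0,2) (0,3) (0,4) (0,5) (0,6) (1,2) (1,3) (1,4) (1,5) (1,6)] -> total=13
Click 4 (4,6) count=1: revealed 1 new [(4,6)] -> total=14

Answer: .######
.######
#......
.......
......#
.......
.......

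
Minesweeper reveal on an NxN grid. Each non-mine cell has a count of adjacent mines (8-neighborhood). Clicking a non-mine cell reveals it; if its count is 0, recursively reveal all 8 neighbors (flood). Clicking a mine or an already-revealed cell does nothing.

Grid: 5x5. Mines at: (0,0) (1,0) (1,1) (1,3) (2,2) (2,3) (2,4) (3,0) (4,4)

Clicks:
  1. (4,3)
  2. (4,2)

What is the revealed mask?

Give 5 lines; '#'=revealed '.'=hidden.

Answer: .....
.....
.....
.###.
.###.

Derivation:
Click 1 (4,3) count=1: revealed 1 new [(4,3)] -> total=1
Click 2 (4,2) count=0: revealed 5 new [(3,1) (3,2) (3,3) (4,1) (4,2)] -> total=6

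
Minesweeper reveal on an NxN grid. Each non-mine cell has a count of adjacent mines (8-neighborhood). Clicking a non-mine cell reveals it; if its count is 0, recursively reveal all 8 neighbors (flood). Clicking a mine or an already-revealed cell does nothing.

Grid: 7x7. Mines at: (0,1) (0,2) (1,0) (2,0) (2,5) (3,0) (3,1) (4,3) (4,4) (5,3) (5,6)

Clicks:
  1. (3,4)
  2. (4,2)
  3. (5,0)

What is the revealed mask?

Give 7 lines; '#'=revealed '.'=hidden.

Click 1 (3,4) count=3: revealed 1 new [(3,4)] -> total=1
Click 2 (4,2) count=3: revealed 1 new [(4,2)] -> total=2
Click 3 (5,0) count=0: revealed 8 new [(4,0) (4,1) (5,0) (5,1) (5,2) (6,0) (6,1) (6,2)] -> total=10

Answer: .......
.......
.......
....#..
###....
###....
###....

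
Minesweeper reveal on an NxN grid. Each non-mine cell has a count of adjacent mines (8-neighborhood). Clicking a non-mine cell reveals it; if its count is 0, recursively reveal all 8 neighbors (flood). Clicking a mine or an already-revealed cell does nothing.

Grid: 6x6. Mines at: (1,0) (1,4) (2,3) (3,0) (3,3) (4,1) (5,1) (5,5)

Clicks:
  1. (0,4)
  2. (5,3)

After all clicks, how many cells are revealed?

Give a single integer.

Answer: 7

Derivation:
Click 1 (0,4) count=1: revealed 1 new [(0,4)] -> total=1
Click 2 (5,3) count=0: revealed 6 new [(4,2) (4,3) (4,4) (5,2) (5,3) (5,4)] -> total=7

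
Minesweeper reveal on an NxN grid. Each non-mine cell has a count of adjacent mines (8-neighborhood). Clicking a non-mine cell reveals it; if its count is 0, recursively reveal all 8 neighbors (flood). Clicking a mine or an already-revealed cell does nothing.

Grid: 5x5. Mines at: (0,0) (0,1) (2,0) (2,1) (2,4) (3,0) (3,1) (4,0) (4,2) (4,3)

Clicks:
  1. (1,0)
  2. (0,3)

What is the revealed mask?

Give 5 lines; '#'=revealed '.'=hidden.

Click 1 (1,0) count=4: revealed 1 new [(1,0)] -> total=1
Click 2 (0,3) count=0: revealed 6 new [(0,2) (0,3) (0,4) (1,2) (1,3) (1,4)] -> total=7

Answer: ..###
#.###
.....
.....
.....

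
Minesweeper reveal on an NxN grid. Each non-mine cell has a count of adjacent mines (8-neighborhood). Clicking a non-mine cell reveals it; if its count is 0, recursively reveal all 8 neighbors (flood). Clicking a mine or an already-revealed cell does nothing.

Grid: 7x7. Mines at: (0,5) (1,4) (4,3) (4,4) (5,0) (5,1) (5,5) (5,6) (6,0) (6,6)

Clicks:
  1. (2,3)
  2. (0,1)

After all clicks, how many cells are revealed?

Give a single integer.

Click 1 (2,3) count=1: revealed 1 new [(2,3)] -> total=1
Click 2 (0,1) count=0: revealed 18 new [(0,0) (0,1) (0,2) (0,3) (1,0) (1,1) (1,2) (1,3) (2,0) (2,1) (2,2) (3,0) (3,1) (3,2) (3,3) (4,0) (4,1) (4,2)] -> total=19

Answer: 19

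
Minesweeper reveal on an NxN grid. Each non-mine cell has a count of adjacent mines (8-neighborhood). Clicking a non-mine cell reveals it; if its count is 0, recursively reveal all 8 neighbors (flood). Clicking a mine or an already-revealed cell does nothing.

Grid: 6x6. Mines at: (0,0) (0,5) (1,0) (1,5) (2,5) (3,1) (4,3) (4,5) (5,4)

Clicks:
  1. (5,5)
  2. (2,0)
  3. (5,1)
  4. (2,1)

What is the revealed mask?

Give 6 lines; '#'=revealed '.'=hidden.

Answer: ......
......
##....
......
###...
###..#

Derivation:
Click 1 (5,5) count=2: revealed 1 new [(5,5)] -> total=1
Click 2 (2,0) count=2: revealed 1 new [(2,0)] -> total=2
Click 3 (5,1) count=0: revealed 6 new [(4,0) (4,1) (4,2) (5,0) (5,1) (5,2)] -> total=8
Click 4 (2,1) count=2: revealed 1 new [(2,1)] -> total=9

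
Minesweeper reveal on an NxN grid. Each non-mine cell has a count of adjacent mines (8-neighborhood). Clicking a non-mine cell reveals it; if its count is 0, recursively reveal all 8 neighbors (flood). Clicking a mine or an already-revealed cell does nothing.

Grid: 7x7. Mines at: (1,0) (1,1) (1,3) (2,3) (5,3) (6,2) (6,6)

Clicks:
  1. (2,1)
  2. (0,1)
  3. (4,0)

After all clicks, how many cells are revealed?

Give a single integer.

Answer: 15

Derivation:
Click 1 (2,1) count=2: revealed 1 new [(2,1)] -> total=1
Click 2 (0,1) count=2: revealed 1 new [(0,1)] -> total=2
Click 3 (4,0) count=0: revealed 13 new [(2,0) (2,2) (3,0) (3,1) (3,2) (4,0) (4,1) (4,2) (5,0) (5,1) (5,2) (6,0) (6,1)] -> total=15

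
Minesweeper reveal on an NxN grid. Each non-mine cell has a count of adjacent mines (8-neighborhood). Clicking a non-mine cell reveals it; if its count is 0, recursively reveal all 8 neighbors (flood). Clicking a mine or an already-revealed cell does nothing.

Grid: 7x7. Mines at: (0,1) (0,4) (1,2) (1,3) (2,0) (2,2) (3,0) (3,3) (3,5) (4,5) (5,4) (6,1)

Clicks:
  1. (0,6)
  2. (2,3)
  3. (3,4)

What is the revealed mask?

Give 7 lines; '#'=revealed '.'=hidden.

Click 1 (0,6) count=0: revealed 6 new [(0,5) (0,6) (1,5) (1,6) (2,5) (2,6)] -> total=6
Click 2 (2,3) count=4: revealed 1 new [(2,3)] -> total=7
Click 3 (3,4) count=3: revealed 1 new [(3,4)] -> total=8

Answer: .....##
.....##
...#.##
....#..
.......
.......
.......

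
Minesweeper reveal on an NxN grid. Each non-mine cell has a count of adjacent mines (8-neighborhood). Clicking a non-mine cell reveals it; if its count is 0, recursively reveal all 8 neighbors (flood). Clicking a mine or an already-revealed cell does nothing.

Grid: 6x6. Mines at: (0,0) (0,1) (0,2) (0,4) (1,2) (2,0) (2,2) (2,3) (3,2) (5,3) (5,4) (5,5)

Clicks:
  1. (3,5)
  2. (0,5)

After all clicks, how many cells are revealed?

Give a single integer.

Answer: 9

Derivation:
Click 1 (3,5) count=0: revealed 8 new [(1,4) (1,5) (2,4) (2,5) (3,4) (3,5) (4,4) (4,5)] -> total=8
Click 2 (0,5) count=1: revealed 1 new [(0,5)] -> total=9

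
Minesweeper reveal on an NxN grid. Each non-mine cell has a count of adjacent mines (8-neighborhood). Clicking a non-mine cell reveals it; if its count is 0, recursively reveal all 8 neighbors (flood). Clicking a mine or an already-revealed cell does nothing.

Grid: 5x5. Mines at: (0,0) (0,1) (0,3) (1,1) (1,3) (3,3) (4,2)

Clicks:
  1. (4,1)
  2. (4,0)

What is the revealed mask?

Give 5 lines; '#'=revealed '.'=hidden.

Answer: .....
.....
##...
##...
##...

Derivation:
Click 1 (4,1) count=1: revealed 1 new [(4,1)] -> total=1
Click 2 (4,0) count=0: revealed 5 new [(2,0) (2,1) (3,0) (3,1) (4,0)] -> total=6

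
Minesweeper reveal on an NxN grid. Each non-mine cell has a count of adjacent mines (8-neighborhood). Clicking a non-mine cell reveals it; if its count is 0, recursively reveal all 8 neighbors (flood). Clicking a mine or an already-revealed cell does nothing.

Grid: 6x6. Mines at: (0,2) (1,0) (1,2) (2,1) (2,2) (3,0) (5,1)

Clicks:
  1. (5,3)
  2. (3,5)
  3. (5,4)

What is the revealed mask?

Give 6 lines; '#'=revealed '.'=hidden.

Click 1 (5,3) count=0: revealed 21 new [(0,3) (0,4) (0,5) (1,3) (1,4) (1,5) (2,3) (2,4) (2,5) (3,2) (3,3) (3,4) (3,5) (4,2) (4,3) (4,4) (4,5) (5,2) (5,3) (5,4) (5,5)] -> total=21
Click 2 (3,5) count=0: revealed 0 new [(none)] -> total=21
Click 3 (5,4) count=0: revealed 0 new [(none)] -> total=21

Answer: ...###
...###
...###
..####
..####
..####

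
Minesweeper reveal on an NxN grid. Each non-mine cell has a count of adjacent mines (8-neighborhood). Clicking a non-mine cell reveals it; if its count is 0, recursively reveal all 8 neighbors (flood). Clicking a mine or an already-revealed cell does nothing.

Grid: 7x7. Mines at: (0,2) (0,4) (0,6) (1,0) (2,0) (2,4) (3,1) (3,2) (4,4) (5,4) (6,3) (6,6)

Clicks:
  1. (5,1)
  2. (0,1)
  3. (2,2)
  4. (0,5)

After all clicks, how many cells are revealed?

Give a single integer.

Click 1 (5,1) count=0: revealed 9 new [(4,0) (4,1) (4,2) (5,0) (5,1) (5,2) (6,0) (6,1) (6,2)] -> total=9
Click 2 (0,1) count=2: revealed 1 new [(0,1)] -> total=10
Click 3 (2,2) count=2: revealed 1 new [(2,2)] -> total=11
Click 4 (0,5) count=2: revealed 1 new [(0,5)] -> total=12

Answer: 12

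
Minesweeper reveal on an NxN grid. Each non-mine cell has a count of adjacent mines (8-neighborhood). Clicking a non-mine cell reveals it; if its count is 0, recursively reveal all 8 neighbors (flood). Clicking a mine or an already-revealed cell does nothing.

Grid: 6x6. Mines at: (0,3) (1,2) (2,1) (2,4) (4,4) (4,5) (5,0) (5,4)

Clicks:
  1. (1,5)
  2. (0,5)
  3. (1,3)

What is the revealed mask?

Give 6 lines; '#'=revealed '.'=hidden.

Click 1 (1,5) count=1: revealed 1 new [(1,5)] -> total=1
Click 2 (0,5) count=0: revealed 3 new [(0,4) (0,5) (1,4)] -> total=4
Click 3 (1,3) count=3: revealed 1 new [(1,3)] -> total=5

Answer: ....##
...###
......
......
......
......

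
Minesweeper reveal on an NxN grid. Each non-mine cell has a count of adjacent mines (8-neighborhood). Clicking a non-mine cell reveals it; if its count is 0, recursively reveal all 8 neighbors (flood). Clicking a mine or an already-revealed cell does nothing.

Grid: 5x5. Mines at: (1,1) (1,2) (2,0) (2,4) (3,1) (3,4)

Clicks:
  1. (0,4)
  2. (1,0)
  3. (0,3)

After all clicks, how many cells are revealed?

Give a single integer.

Answer: 5

Derivation:
Click 1 (0,4) count=0: revealed 4 new [(0,3) (0,4) (1,3) (1,4)] -> total=4
Click 2 (1,0) count=2: revealed 1 new [(1,0)] -> total=5
Click 3 (0,3) count=1: revealed 0 new [(none)] -> total=5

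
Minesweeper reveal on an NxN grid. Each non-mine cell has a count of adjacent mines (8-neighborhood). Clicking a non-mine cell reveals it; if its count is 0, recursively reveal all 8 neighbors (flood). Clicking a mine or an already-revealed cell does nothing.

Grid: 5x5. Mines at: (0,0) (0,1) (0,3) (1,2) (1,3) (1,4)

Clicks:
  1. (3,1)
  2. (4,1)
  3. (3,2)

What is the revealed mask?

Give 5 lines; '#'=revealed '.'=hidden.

Answer: .....
##...
#####
#####
#####

Derivation:
Click 1 (3,1) count=0: revealed 17 new [(1,0) (1,1) (2,0) (2,1) (2,2) (2,3) (2,4) (3,0) (3,1) (3,2) (3,3) (3,4) (4,0) (4,1) (4,2) (4,3) (4,4)] -> total=17
Click 2 (4,1) count=0: revealed 0 new [(none)] -> total=17
Click 3 (3,2) count=0: revealed 0 new [(none)] -> total=17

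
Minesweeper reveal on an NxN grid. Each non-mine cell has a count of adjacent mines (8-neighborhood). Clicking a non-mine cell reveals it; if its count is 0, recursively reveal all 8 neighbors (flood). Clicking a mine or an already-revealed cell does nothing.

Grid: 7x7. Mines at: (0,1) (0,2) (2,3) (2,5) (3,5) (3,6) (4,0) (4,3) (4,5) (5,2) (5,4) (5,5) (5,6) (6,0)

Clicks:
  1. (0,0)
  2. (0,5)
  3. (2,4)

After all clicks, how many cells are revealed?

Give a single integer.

Answer: 10

Derivation:
Click 1 (0,0) count=1: revealed 1 new [(0,0)] -> total=1
Click 2 (0,5) count=0: revealed 8 new [(0,3) (0,4) (0,5) (0,6) (1,3) (1,4) (1,5) (1,6)] -> total=9
Click 3 (2,4) count=3: revealed 1 new [(2,4)] -> total=10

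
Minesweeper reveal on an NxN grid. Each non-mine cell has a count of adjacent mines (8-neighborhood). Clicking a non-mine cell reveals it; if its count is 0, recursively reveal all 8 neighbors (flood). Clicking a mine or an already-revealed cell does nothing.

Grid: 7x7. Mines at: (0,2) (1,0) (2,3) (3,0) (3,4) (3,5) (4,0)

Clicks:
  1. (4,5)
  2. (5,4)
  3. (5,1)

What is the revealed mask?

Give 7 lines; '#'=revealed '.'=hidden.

Click 1 (4,5) count=2: revealed 1 new [(4,5)] -> total=1
Click 2 (5,4) count=0: revealed 22 new [(3,1) (3,2) (3,3) (4,1) (4,2) (4,3) (4,4) (4,6) (5,0) (5,1) (5,2) (5,3) (5,4) (5,5) (5,6) (6,0) (6,1) (6,2) (6,3) (6,4) (6,5) (6,6)] -> total=23
Click 3 (5,1) count=1: revealed 0 new [(none)] -> total=23

Answer: .......
.......
.......
.###...
.######
#######
#######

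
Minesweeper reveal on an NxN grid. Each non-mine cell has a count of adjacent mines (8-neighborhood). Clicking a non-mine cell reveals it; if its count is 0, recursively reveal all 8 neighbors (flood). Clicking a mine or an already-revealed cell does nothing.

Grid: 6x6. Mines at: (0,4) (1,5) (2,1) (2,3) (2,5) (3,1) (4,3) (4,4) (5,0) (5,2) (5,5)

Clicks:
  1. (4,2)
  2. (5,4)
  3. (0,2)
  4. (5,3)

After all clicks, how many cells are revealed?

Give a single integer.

Answer: 11

Derivation:
Click 1 (4,2) count=3: revealed 1 new [(4,2)] -> total=1
Click 2 (5,4) count=3: revealed 1 new [(5,4)] -> total=2
Click 3 (0,2) count=0: revealed 8 new [(0,0) (0,1) (0,2) (0,3) (1,0) (1,1) (1,2) (1,3)] -> total=10
Click 4 (5,3) count=3: revealed 1 new [(5,3)] -> total=11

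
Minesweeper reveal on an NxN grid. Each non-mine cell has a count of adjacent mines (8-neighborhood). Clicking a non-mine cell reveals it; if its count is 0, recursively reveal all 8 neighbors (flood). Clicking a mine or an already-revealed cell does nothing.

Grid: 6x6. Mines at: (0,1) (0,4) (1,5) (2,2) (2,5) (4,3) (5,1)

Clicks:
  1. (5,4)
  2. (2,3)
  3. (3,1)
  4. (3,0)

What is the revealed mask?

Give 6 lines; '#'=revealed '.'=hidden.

Answer: ......
##....
##.#..
##....
##....
....#.

Derivation:
Click 1 (5,4) count=1: revealed 1 new [(5,4)] -> total=1
Click 2 (2,3) count=1: revealed 1 new [(2,3)] -> total=2
Click 3 (3,1) count=1: revealed 1 new [(3,1)] -> total=3
Click 4 (3,0) count=0: revealed 7 new [(1,0) (1,1) (2,0) (2,1) (3,0) (4,0) (4,1)] -> total=10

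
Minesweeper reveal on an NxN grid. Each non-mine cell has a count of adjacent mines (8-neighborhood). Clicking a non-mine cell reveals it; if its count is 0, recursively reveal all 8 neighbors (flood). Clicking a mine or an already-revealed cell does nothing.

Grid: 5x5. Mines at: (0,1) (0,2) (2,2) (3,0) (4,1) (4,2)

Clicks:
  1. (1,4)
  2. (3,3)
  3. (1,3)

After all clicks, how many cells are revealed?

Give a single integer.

Answer: 10

Derivation:
Click 1 (1,4) count=0: revealed 10 new [(0,3) (0,4) (1,3) (1,4) (2,3) (2,4) (3,3) (3,4) (4,3) (4,4)] -> total=10
Click 2 (3,3) count=2: revealed 0 new [(none)] -> total=10
Click 3 (1,3) count=2: revealed 0 new [(none)] -> total=10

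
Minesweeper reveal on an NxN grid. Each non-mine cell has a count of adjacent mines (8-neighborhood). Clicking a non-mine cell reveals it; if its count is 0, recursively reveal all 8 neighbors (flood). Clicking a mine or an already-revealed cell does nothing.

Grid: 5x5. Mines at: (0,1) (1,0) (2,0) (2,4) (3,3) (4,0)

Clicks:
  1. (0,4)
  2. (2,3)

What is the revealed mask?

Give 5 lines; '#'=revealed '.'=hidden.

Click 1 (0,4) count=0: revealed 6 new [(0,2) (0,3) (0,4) (1,2) (1,3) (1,4)] -> total=6
Click 2 (2,3) count=2: revealed 1 new [(2,3)] -> total=7

Answer: ..###
..###
...#.
.....
.....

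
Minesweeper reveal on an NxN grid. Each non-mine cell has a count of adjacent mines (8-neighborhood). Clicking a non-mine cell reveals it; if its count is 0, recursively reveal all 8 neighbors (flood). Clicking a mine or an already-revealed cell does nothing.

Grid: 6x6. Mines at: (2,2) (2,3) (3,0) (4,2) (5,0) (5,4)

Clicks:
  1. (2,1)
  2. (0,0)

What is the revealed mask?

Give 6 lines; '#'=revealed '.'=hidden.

Answer: ######
######
##..##
....##
....##
......

Derivation:
Click 1 (2,1) count=2: revealed 1 new [(2,1)] -> total=1
Click 2 (0,0) count=0: revealed 19 new [(0,0) (0,1) (0,2) (0,3) (0,4) (0,5) (1,0) (1,1) (1,2) (1,3) (1,4) (1,5) (2,0) (2,4) (2,5) (3,4) (3,5) (4,4) (4,5)] -> total=20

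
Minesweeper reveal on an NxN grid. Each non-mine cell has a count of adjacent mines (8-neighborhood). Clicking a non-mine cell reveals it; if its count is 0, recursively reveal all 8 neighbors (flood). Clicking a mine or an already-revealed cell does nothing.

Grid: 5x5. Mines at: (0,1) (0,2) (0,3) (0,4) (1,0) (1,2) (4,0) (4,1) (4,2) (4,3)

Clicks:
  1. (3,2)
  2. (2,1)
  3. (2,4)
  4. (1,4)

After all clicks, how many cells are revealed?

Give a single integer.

Answer: 8

Derivation:
Click 1 (3,2) count=3: revealed 1 new [(3,2)] -> total=1
Click 2 (2,1) count=2: revealed 1 new [(2,1)] -> total=2
Click 3 (2,4) count=0: revealed 6 new [(1,3) (1,4) (2,3) (2,4) (3,3) (3,4)] -> total=8
Click 4 (1,4) count=2: revealed 0 new [(none)] -> total=8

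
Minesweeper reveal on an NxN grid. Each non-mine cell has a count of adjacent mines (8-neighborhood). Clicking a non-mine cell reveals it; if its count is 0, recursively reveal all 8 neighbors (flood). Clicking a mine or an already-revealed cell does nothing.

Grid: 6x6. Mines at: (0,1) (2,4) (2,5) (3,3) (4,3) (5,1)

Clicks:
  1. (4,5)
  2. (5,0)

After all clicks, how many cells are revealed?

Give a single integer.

Click 1 (4,5) count=0: revealed 6 new [(3,4) (3,5) (4,4) (4,5) (5,4) (5,5)] -> total=6
Click 2 (5,0) count=1: revealed 1 new [(5,0)] -> total=7

Answer: 7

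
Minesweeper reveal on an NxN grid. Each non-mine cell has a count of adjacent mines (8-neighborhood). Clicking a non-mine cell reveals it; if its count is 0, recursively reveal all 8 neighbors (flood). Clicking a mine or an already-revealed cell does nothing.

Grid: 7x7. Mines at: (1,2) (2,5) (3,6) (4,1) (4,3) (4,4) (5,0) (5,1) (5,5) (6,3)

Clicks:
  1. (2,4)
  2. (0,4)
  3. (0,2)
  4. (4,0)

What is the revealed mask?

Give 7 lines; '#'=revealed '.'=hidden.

Click 1 (2,4) count=1: revealed 1 new [(2,4)] -> total=1
Click 2 (0,4) count=0: revealed 8 new [(0,3) (0,4) (0,5) (0,6) (1,3) (1,4) (1,5) (1,6)] -> total=9
Click 3 (0,2) count=1: revealed 1 new [(0,2)] -> total=10
Click 4 (4,0) count=3: revealed 1 new [(4,0)] -> total=11

Answer: ..#####
...####
....#..
.......
#......
.......
.......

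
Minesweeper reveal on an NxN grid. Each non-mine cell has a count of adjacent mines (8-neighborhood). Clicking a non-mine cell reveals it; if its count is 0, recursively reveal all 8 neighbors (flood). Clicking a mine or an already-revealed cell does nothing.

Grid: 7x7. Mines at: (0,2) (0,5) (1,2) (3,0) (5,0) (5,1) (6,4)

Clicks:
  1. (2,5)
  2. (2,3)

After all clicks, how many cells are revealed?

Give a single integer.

Click 1 (2,5) count=0: revealed 29 new [(1,3) (1,4) (1,5) (1,6) (2,1) (2,2) (2,3) (2,4) (2,5) (2,6) (3,1) (3,2) (3,3) (3,4) (3,5) (3,6) (4,1) (4,2) (4,3) (4,4) (4,5) (4,6) (5,2) (5,3) (5,4) (5,5) (5,6) (6,5) (6,6)] -> total=29
Click 2 (2,3) count=1: revealed 0 new [(none)] -> total=29

Answer: 29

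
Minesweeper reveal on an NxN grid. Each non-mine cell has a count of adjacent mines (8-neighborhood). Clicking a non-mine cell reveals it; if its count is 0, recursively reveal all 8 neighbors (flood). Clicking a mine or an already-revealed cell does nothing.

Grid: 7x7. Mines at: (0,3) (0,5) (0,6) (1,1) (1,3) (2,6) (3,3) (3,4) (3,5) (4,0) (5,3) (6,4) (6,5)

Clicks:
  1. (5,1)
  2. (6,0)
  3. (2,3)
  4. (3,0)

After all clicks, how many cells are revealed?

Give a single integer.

Click 1 (5,1) count=1: revealed 1 new [(5,1)] -> total=1
Click 2 (6,0) count=0: revealed 5 new [(5,0) (5,2) (6,0) (6,1) (6,2)] -> total=6
Click 3 (2,3) count=3: revealed 1 new [(2,3)] -> total=7
Click 4 (3,0) count=1: revealed 1 new [(3,0)] -> total=8

Answer: 8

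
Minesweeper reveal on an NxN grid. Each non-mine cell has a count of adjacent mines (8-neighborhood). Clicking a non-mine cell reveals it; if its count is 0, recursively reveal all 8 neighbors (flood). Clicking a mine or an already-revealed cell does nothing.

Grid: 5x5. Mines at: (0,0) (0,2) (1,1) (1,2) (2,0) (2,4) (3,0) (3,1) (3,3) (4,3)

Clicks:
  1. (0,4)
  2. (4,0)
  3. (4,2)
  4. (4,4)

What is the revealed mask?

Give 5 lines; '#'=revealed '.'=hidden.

Click 1 (0,4) count=0: revealed 4 new [(0,3) (0,4) (1,3) (1,4)] -> total=4
Click 2 (4,0) count=2: revealed 1 new [(4,0)] -> total=5
Click 3 (4,2) count=3: revealed 1 new [(4,2)] -> total=6
Click 4 (4,4) count=2: revealed 1 new [(4,4)] -> total=7

Answer: ...##
...##
.....
.....
#.#.#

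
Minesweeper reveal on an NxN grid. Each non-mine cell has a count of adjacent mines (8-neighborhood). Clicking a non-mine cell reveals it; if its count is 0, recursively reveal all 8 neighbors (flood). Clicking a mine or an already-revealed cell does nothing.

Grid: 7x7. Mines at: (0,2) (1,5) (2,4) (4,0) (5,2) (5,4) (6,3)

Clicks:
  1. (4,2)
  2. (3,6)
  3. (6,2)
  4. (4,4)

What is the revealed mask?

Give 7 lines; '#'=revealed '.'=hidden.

Click 1 (4,2) count=1: revealed 1 new [(4,2)] -> total=1
Click 2 (3,6) count=0: revealed 10 new [(2,5) (2,6) (3,5) (3,6) (4,5) (4,6) (5,5) (5,6) (6,5) (6,6)] -> total=11
Click 3 (6,2) count=2: revealed 1 new [(6,2)] -> total=12
Click 4 (4,4) count=1: revealed 1 new [(4,4)] -> total=13

Answer: .......
.......
.....##
.....##
..#.###
.....##
..#..##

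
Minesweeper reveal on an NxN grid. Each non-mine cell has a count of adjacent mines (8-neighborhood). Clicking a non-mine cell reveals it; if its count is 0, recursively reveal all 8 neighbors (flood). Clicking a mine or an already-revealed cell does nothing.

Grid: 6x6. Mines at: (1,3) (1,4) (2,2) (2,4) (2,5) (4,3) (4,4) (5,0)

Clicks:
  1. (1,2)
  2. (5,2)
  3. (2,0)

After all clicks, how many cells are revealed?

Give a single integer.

Answer: 13

Derivation:
Click 1 (1,2) count=2: revealed 1 new [(1,2)] -> total=1
Click 2 (5,2) count=1: revealed 1 new [(5,2)] -> total=2
Click 3 (2,0) count=0: revealed 11 new [(0,0) (0,1) (0,2) (1,0) (1,1) (2,0) (2,1) (3,0) (3,1) (4,0) (4,1)] -> total=13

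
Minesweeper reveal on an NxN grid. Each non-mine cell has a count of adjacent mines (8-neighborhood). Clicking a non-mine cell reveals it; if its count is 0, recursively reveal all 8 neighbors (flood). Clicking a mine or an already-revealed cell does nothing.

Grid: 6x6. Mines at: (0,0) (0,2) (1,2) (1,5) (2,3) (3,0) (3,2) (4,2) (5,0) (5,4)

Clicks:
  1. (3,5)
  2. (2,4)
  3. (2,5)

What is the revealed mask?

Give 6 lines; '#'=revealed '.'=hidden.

Answer: ......
......
....##
....##
....##
......

Derivation:
Click 1 (3,5) count=0: revealed 6 new [(2,4) (2,5) (3,4) (3,5) (4,4) (4,5)] -> total=6
Click 2 (2,4) count=2: revealed 0 new [(none)] -> total=6
Click 3 (2,5) count=1: revealed 0 new [(none)] -> total=6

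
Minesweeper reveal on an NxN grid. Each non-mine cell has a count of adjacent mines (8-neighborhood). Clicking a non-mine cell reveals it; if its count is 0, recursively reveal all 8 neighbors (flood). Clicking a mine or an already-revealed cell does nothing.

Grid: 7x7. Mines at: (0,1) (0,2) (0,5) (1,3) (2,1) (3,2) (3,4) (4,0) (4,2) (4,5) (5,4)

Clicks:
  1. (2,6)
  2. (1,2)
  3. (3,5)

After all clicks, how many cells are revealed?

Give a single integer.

Answer: 7

Derivation:
Click 1 (2,6) count=0: revealed 6 new [(1,5) (1,6) (2,5) (2,6) (3,5) (3,6)] -> total=6
Click 2 (1,2) count=4: revealed 1 new [(1,2)] -> total=7
Click 3 (3,5) count=2: revealed 0 new [(none)] -> total=7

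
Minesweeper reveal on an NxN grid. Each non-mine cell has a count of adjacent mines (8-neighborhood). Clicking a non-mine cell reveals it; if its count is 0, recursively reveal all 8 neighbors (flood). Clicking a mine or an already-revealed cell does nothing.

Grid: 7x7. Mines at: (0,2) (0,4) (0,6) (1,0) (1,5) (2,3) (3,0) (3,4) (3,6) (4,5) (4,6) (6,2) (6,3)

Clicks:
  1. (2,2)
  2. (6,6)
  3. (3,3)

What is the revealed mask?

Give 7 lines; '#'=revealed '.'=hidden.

Click 1 (2,2) count=1: revealed 1 new [(2,2)] -> total=1
Click 2 (6,6) count=0: revealed 6 new [(5,4) (5,5) (5,6) (6,4) (6,5) (6,6)] -> total=7
Click 3 (3,3) count=2: revealed 1 new [(3,3)] -> total=8

Answer: .......
.......
..#....
...#...
.......
....###
....###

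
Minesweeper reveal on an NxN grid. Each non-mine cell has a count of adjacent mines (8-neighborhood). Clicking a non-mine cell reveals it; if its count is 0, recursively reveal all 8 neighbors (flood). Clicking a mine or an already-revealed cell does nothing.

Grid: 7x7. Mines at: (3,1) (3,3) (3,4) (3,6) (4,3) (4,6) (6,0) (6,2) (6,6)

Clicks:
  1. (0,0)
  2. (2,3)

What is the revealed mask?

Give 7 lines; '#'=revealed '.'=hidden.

Click 1 (0,0) count=0: revealed 21 new [(0,0) (0,1) (0,2) (0,3) (0,4) (0,5) (0,6) (1,0) (1,1) (1,2) (1,3) (1,4) (1,5) (1,6) (2,0) (2,1) (2,2) (2,3) (2,4) (2,5) (2,6)] -> total=21
Click 2 (2,3) count=2: revealed 0 new [(none)] -> total=21

Answer: #######
#######
#######
.......
.......
.......
.......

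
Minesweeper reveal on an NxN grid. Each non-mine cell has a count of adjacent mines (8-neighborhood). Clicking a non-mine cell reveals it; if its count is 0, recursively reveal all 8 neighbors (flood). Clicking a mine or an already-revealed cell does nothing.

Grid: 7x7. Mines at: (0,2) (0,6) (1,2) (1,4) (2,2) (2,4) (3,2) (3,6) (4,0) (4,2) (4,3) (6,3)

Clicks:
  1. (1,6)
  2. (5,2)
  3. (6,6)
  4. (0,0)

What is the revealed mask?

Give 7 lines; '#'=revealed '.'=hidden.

Answer: ##.....
##....#
##.....
##.....
....###
..#.###
....###

Derivation:
Click 1 (1,6) count=1: revealed 1 new [(1,6)] -> total=1
Click 2 (5,2) count=3: revealed 1 new [(5,2)] -> total=2
Click 3 (6,6) count=0: revealed 9 new [(4,4) (4,5) (4,6) (5,4) (5,5) (5,6) (6,4) (6,5) (6,6)] -> total=11
Click 4 (0,0) count=0: revealed 8 new [(0,0) (0,1) (1,0) (1,1) (2,0) (2,1) (3,0) (3,1)] -> total=19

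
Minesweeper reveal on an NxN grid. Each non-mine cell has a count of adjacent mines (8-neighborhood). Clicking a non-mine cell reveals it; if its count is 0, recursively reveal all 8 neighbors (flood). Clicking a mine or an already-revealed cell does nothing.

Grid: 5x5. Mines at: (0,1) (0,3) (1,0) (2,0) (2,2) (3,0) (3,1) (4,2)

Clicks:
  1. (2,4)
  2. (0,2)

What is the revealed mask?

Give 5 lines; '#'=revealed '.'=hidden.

Answer: ..#..
...##
...##
...##
...##

Derivation:
Click 1 (2,4) count=0: revealed 8 new [(1,3) (1,4) (2,3) (2,4) (3,3) (3,4) (4,3) (4,4)] -> total=8
Click 2 (0,2) count=2: revealed 1 new [(0,2)] -> total=9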